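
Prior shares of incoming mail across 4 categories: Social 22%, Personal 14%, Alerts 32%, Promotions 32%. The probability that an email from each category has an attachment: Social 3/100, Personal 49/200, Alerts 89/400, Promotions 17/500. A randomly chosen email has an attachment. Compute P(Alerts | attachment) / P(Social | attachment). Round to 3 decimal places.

By Bayes' rule, posterior ∝ prior × likelihood:
  Social: 0.22 × 0.03 = 0.0066
  Personal: 0.14 × 0.245 = 0.0343
  Alerts: 0.32 × 0.2225 = 0.0712
  Promotions: 0.32 × 0.034 = 0.01088
Normalizing constant = 0.12298.
The ratio is 0.0712 / 0.0066 (the normalizer cancels) = 10.788.

10.788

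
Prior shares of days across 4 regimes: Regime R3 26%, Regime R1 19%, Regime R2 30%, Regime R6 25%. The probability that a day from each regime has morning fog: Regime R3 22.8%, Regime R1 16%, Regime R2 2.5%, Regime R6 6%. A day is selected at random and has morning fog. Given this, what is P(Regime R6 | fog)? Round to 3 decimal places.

0.134

By Bayes' rule, posterior ∝ prior × likelihood:
  Regime R3: 0.26 × 0.228 = 0.05928
  Regime R1: 0.19 × 0.16 = 0.0304
  Regime R2: 0.3 × 0.025 = 0.0075
  Regime R6: 0.25 × 0.06 = 0.015
Sum = 0.11218.
P(Regime R6 | evidence) = 0.015 / 0.11218 ≈ 0.134.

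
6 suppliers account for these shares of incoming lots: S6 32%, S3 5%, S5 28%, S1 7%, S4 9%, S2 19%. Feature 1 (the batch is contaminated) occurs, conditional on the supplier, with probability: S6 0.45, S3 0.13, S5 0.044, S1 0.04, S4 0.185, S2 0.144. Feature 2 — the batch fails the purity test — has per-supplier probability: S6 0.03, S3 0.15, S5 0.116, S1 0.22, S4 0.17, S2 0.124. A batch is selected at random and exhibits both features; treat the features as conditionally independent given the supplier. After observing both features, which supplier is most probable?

Unnormalized posteriors (prior × likelihood):
  S6: 0.32 × 0.45 × 0.03 = 0.00432
  S3: 0.05 × 0.13 × 0.15 = 0.000975
  S5: 0.28 × 0.044 × 0.116 = 0.00142912
  S1: 0.07 × 0.04 × 0.22 = 0.000616
  S4: 0.09 × 0.185 × 0.17 = 0.0028305
  S2: 0.19 × 0.144 × 0.124 = 0.00339264
Sum = 0.01356326.
Largest term belongs to S6, so S6 is most probable.

S6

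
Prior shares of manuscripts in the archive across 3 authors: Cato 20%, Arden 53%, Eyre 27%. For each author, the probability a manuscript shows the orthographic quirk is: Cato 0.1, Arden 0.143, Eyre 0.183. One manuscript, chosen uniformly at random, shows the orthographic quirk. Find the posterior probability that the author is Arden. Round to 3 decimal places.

0.522

Prior × likelihood for each hypothesis:
  Cato: 0.2 × 0.1 = 0.02
  Arden: 0.53 × 0.143 = 0.07579
  Eyre: 0.27 × 0.183 = 0.04941
Sum = 0.1452.
P(Arden | evidence) = 0.07579 / 0.1452 ≈ 0.522.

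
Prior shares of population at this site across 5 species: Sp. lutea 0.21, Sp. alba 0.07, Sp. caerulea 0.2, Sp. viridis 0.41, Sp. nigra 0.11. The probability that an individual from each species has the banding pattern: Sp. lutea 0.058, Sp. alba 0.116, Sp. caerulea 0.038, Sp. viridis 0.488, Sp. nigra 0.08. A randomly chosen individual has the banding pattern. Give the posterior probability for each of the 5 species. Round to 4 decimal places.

By Bayes' rule, posterior ∝ prior × likelihood:
  Sp. lutea: 0.21 × 0.058 = 0.01218
  Sp. alba: 0.07 × 0.116 = 0.00812
  Sp. caerulea: 0.2 × 0.038 = 0.0076
  Sp. viridis: 0.41 × 0.488 = 0.20008
  Sp. nigra: 0.11 × 0.08 = 0.0088
Total = 0.23678.
P(Sp. lutea | banded) = 0.01218/0.23678 ≈ 0.0514
P(Sp. alba | banded) = 0.00812/0.23678 ≈ 0.0343
P(Sp. caerulea | banded) = 0.0076/0.23678 ≈ 0.0321
P(Sp. viridis | banded) = 0.20008/0.23678 ≈ 0.8450
P(Sp. nigra | banded) = 0.0088/0.23678 ≈ 0.0372
(Check: 0.0514+0.0343+0.0321+0.8450+0.0372 = 1.0000.)

Sp. lutea 0.0514, Sp. alba 0.0343, Sp. caerulea 0.0321, Sp. viridis 0.8450, Sp. nigra 0.0372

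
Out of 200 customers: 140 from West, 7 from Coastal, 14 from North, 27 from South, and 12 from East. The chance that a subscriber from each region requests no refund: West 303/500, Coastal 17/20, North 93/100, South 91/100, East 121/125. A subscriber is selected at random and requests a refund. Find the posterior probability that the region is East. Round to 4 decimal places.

0.0064

Taking complements, P(refund | each) = West 0.394, Coastal 0.15, North 0.07, South 0.09, East 0.032.
Compute prior × likelihood for every hypothesis:
  West: 0.7 × 0.394 = 0.2758
  Coastal: 0.035 × 0.15 = 0.00525
  North: 0.07 × 0.07 = 0.0049
  South: 0.135 × 0.09 = 0.01215
  East: 0.06 × 0.032 = 0.00192
Normalizing constant = 0.30002.
P(East | evidence) = 0.00192 / 0.30002 ≈ 0.0064.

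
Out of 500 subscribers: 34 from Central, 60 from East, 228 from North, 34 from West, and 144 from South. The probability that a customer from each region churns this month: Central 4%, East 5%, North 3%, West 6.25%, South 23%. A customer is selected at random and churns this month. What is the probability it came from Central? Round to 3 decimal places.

0.029

Prior × likelihood for each hypothesis:
  Central: 0.068 × 0.04 = 0.00272
  East: 0.12 × 0.05 = 0.006
  North: 0.456 × 0.03 = 0.01368
  West: 0.068 × 0.0625 = 0.00425
  South: 0.288 × 0.23 = 0.06624
Normalizing constant = 0.09289.
P(Central | evidence) = 0.00272 / 0.09289 ≈ 0.029.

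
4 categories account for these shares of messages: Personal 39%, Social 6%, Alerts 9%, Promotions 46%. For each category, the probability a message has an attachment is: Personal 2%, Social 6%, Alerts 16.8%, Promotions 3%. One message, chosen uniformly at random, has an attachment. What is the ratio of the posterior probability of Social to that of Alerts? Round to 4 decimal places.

Prior × likelihood for each hypothesis:
  Personal: 0.39 × 0.02 = 0.0078
  Social: 0.06 × 0.06 = 0.0036
  Alerts: 0.09 × 0.168 = 0.01512
  Promotions: 0.46 × 0.03 = 0.0138
Total = 0.04032.
The ratio is 0.0036 / 0.01512 (the normalizer cancels) = 0.2381.

0.2381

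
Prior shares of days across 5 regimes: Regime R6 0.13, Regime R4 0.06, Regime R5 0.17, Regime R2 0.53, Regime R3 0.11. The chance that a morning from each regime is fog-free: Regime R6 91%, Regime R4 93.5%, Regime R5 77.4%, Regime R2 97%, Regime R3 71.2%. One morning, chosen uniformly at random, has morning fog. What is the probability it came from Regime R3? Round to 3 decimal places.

0.312

Taking complements, P(fog | each) = Regime R6 0.09, Regime R4 0.065, Regime R5 0.226, Regime R2 0.03, Regime R3 0.288.
Prior × likelihood for each hypothesis:
  Regime R6: 0.13 × 0.09 = 0.0117
  Regime R4: 0.06 × 0.065 = 0.0039
  Regime R5: 0.17 × 0.226 = 0.03842
  Regime R2: 0.53 × 0.03 = 0.0159
  Regime R3: 0.11 × 0.288 = 0.03168
Total = 0.1016.
P(Regime R3 | evidence) = 0.03168 / 0.1016 ≈ 0.312.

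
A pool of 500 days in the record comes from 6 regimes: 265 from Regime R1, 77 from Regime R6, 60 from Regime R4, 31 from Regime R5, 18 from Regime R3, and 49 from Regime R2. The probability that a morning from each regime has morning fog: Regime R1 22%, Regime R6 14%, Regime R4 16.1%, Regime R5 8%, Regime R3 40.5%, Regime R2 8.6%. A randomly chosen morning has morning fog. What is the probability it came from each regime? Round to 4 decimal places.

Regime R1 0.6287, Regime R6 0.1163, Regime R4 0.1042, Regime R5 0.0267, Regime R3 0.0786, Regime R2 0.0454

Prior × likelihood for each hypothesis:
  Regime R1: 0.53 × 0.22 = 0.1166
  Regime R6: 0.154 × 0.14 = 0.02156
  Regime R4: 0.12 × 0.161 = 0.01932
  Regime R5: 0.062 × 0.08 = 0.00496
  Regime R3: 0.036 × 0.405 = 0.01458
  Regime R2: 0.098 × 0.086 = 0.008428
Normalizing constant = 0.185448.
P(Regime R1 | fog) = 0.1166/0.185448 ≈ 0.6287
P(Regime R6 | fog) = 0.02156/0.185448 ≈ 0.1163
P(Regime R4 | fog) = 0.01932/0.185448 ≈ 0.1042
P(Regime R5 | fog) = 0.00496/0.185448 ≈ 0.0267
P(Regime R3 | fog) = 0.01458/0.185448 ≈ 0.0786
P(Regime R2 | fog) = 0.008428/0.185448 ≈ 0.0454
(Check: 0.6287+0.1163+0.1042+0.0267+0.0786+0.0454 = 0.9999.)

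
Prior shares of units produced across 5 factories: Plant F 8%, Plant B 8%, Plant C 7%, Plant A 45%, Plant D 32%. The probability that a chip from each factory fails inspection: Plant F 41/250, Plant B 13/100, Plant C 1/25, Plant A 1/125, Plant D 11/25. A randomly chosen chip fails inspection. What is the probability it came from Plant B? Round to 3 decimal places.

By Bayes' rule, posterior ∝ prior × likelihood:
  Plant F: 0.08 × 0.164 = 0.01312
  Plant B: 0.08 × 0.13 = 0.0104
  Plant C: 0.07 × 0.04 = 0.0028
  Plant A: 0.45 × 0.008 = 0.0036
  Plant D: 0.32 × 0.44 = 0.1408
Normalizing constant = 0.17072.
P(Plant B | evidence) = 0.0104 / 0.17072 ≈ 0.061.

0.061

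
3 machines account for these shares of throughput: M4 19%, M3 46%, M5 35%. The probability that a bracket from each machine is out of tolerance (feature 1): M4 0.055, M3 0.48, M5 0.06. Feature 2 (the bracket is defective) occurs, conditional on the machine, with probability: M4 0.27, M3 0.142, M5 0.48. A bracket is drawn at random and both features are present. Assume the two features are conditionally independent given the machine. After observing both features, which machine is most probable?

M3

By Bayes' rule, posterior ∝ prior × likelihood:
  M4: 0.19 × 0.055 × 0.27 = 0.0028215
  M3: 0.46 × 0.48 × 0.142 = 0.0313536
  M5: 0.35 × 0.06 × 0.48 = 0.01008
Sum = 0.0442551.
Largest term belongs to M3, so M3 is most probable.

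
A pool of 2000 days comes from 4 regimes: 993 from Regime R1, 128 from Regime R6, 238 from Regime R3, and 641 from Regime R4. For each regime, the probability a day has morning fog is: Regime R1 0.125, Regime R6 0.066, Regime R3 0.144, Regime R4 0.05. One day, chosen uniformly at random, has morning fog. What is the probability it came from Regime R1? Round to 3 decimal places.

0.624

Unnormalized posteriors (prior × likelihood):
  Regime R1: 0.4965 × 0.125 = 0.0620625
  Regime R6: 0.064 × 0.066 = 0.004224
  Regime R3: 0.119 × 0.144 = 0.017136
  Regime R4: 0.3205 × 0.05 = 0.016025
Normalizing constant = 0.0994475.
P(Regime R1 | evidence) = 0.0620625 / 0.0994475 ≈ 0.624.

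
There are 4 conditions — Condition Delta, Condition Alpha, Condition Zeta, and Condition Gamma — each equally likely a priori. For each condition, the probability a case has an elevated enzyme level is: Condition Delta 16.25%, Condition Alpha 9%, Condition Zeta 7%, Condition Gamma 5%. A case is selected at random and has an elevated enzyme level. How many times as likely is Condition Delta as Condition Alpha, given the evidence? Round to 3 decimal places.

1.806

With a uniform prior (1/4 each), posterior ∝ likelihood:
  Condition Delta: 0.1625
  Condition Alpha: 0.09
  Condition Zeta: 0.07
  Condition Gamma: 0.05
Normalizing constant = 0.3725.
The ratio is 0.1625 / 0.09 (the normalizer cancels) = 1.806.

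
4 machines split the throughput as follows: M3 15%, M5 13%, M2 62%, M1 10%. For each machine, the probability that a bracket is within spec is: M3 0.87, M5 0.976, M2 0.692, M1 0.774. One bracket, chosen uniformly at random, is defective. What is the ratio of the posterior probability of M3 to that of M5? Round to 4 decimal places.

Taking complements, P(defective | each) = M3 0.13, M5 0.024, M2 0.308, M1 0.226.
Unnormalized posteriors (prior × likelihood):
  M3: 0.15 × 0.13 = 0.0195
  M5: 0.13 × 0.024 = 0.00312
  M2: 0.62 × 0.308 = 0.19096
  M1: 0.1 × 0.226 = 0.0226
Total = 0.23618.
The ratio is 0.0195 / 0.00312 (the normalizer cancels) = 6.2500.

6.2500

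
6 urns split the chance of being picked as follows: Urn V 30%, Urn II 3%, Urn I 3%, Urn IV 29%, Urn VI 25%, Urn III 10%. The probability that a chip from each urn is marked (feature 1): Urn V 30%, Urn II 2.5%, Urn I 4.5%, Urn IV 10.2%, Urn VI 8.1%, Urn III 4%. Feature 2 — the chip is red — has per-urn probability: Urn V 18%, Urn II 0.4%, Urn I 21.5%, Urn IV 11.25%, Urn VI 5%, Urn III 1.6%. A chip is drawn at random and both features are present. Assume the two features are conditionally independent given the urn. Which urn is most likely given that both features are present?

By Bayes' rule, posterior ∝ prior × likelihood:
  Urn V: 0.3 × 0.3 × 0.18 = 0.0162
  Urn II: 0.03 × 0.025 × 0.004 = 0.000003
  Urn I: 0.03 × 0.045 × 0.215 = 0.00029025
  Urn IV: 0.29 × 0.102 × 0.1125 = 0.00332775
  Urn VI: 0.25 × 0.081 × 0.05 = 0.0010125
  Urn III: 0.1 × 0.04 × 0.016 = 0.000064
Sum = 0.0208975.
Largest term belongs to Urn V, so Urn V is most probable.

Urn V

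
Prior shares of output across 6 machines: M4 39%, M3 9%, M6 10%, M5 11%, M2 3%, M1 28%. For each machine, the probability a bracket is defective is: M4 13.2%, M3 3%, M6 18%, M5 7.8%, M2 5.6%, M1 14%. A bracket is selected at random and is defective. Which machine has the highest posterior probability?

Unnormalized posteriors (prior × likelihood):
  M4: 0.39 × 0.132 = 0.05148
  M3: 0.09 × 0.03 = 0.0027
  M6: 0.1 × 0.18 = 0.018
  M5: 0.11 × 0.078 = 0.00858
  M2: 0.03 × 0.056 = 0.00168
  M1: 0.28 × 0.14 = 0.0392
Normalizing constant = 0.12164.
Largest term belongs to M4, so M4 is most probable.

M4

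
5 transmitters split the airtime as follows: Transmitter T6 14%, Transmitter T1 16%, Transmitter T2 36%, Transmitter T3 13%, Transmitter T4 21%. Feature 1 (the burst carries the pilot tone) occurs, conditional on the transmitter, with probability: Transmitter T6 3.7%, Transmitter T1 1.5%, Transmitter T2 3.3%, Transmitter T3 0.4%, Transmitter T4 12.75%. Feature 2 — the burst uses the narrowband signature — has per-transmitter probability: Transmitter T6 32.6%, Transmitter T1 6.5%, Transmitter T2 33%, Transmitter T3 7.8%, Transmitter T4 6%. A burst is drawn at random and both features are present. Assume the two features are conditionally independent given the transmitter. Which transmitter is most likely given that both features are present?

Transmitter T2

Prior × likelihood for each hypothesis:
  Transmitter T6: 0.14 × 0.037 × 0.326 = 0.00168868
  Transmitter T1: 0.16 × 0.015 × 0.065 = 0.000156
  Transmitter T2: 0.36 × 0.033 × 0.33 = 0.0039204
  Transmitter T3: 0.13 × 0.004 × 0.078 = 0.00004056
  Transmitter T4: 0.21 × 0.1275 × 0.06 = 0.0016065
Sum = 0.00741214.
Largest term belongs to Transmitter T2, so Transmitter T2 is most probable.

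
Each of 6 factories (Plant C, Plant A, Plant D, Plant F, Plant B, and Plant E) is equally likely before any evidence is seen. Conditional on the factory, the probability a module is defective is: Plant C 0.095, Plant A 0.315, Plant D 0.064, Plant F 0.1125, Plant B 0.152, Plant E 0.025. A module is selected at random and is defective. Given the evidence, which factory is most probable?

Plant A

Since the prior is uniform, the posterior is proportional to the likelihood:
  Plant C: 0.095
  Plant A: 0.315
  Plant D: 0.064
  Plant F: 0.1125
  Plant B: 0.152
  Plant E: 0.025
Normalizing constant = 0.7635.
Largest term belongs to Plant A, so Plant A is most probable.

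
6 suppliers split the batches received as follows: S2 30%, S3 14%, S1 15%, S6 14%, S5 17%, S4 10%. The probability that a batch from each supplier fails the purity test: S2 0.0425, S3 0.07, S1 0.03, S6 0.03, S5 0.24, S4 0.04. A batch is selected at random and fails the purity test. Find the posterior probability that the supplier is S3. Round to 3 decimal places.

0.129

Prior × likelihood for each hypothesis:
  S2: 0.3 × 0.0425 = 0.01275
  S3: 0.14 × 0.07 = 0.0098
  S1: 0.15 × 0.03 = 0.0045
  S6: 0.14 × 0.03 = 0.0042
  S5: 0.17 × 0.24 = 0.0408
  S4: 0.1 × 0.04 = 0.004
Sum = 0.07605.
P(S3 | evidence) = 0.0098 / 0.07605 ≈ 0.129.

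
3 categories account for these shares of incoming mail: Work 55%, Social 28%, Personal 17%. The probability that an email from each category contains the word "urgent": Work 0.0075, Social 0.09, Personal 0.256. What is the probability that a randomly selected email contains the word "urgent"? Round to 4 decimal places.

Unnormalized posteriors (prior × likelihood):
  Work: 0.55 × 0.0075 = 0.004125
  Social: 0.28 × 0.09 = 0.0252
  Personal: 0.17 × 0.256 = 0.04352
P(urgent-flag) = 0.004125 + 0.0252 + 0.04352 = 0.072845 → 0.0728.

0.0728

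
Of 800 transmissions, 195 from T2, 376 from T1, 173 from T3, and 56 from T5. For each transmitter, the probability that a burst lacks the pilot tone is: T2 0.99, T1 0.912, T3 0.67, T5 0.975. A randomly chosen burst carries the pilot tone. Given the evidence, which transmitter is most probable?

T3

Taking complements, P(pilot | each) = T2 0.01, T1 0.088, T3 0.33, T5 0.025.
Unnormalized posteriors (prior × likelihood):
  T2: 0.24375 × 0.01 = 0.0024375
  T1: 0.47 × 0.088 = 0.04136
  T3: 0.21625 × 0.33 = 0.0713625
  T5: 0.07 × 0.025 = 0.00175
Sum = 0.11691.
Largest term belongs to T3, so T3 is most probable.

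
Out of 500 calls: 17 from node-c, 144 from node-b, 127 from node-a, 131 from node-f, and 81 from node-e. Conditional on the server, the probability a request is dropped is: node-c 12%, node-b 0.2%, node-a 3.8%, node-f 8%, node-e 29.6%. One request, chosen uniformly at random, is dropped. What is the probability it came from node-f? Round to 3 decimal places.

Unnormalized posteriors (prior × likelihood):
  node-c: 0.034 × 0.12 = 0.00408
  node-b: 0.288 × 0.002 = 0.000576
  node-a: 0.254 × 0.038 = 0.009652
  node-f: 0.262 × 0.08 = 0.02096
  node-e: 0.162 × 0.296 = 0.047952
Normalizing constant = 0.08322.
P(node-f | evidence) = 0.02096 / 0.08322 ≈ 0.252.

0.252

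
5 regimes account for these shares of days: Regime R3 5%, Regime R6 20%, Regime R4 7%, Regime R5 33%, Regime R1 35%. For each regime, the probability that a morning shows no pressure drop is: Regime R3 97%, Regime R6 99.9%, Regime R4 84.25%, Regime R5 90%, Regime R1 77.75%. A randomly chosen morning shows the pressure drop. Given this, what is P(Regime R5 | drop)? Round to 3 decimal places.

Taking complements, P(drop | each) = Regime R3 0.03, Regime R6 0.001, Regime R4 0.1575, Regime R5 0.1, Regime R1 0.2225.
Prior × likelihood for each hypothesis:
  Regime R3: 0.05 × 0.03 = 0.0015
  Regime R6: 0.2 × 0.001 = 0.0002
  Regime R4: 0.07 × 0.1575 = 0.011025
  Regime R5: 0.33 × 0.1 = 0.033
  Regime R1: 0.35 × 0.2225 = 0.077875
Sum = 0.1236.
P(Regime R5 | evidence) = 0.033 / 0.1236 ≈ 0.267.

0.267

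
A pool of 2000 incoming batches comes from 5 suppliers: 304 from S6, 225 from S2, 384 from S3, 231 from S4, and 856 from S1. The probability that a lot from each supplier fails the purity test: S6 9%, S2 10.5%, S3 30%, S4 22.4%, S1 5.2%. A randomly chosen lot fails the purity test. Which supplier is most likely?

S3

Compute prior × likelihood for every hypothesis:
  S6: 0.152 × 0.09 = 0.01368
  S2: 0.1125 × 0.105 = 0.0118125
  S3: 0.192 × 0.3 = 0.0576
  S4: 0.1155 × 0.224 = 0.025872
  S1: 0.428 × 0.052 = 0.022256
Sum = 0.1312205.
Largest term belongs to S3, so S3 is most probable.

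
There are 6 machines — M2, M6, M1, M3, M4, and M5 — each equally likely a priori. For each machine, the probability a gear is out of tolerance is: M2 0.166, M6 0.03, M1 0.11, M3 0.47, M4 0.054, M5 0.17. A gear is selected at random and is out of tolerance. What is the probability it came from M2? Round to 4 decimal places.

With a uniform prior (1/6 each), posterior ∝ likelihood:
  M2: 0.166
  M6: 0.03
  M1: 0.11
  M3: 0.47
  M4: 0.054
  M5: 0.17
Total = 1.
P(M2 | evidence) = 0.166 / 1 ≈ 0.1660.

0.1660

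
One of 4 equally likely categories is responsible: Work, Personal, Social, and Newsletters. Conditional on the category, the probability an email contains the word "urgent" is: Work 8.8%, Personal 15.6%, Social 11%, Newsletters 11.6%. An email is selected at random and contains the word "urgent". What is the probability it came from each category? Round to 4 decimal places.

Work 0.1872, Personal 0.3319, Social 0.2340, Newsletters 0.2468

With a uniform prior (1/4 each), posterior ∝ likelihood:
  Work: 0.088
  Personal: 0.156
  Social: 0.11
  Newsletters: 0.116
Total = 0.47.
P(Work | urgent-flag) = 0.088/0.47 ≈ 0.1872
P(Personal | urgent-flag) = 0.156/0.47 ≈ 0.3319
P(Social | urgent-flag) = 0.11/0.47 ≈ 0.2340
P(Newsletters | urgent-flag) = 0.116/0.47 ≈ 0.2468
(Check: 0.1872+0.3319+0.2340+0.2468 = 0.9999.)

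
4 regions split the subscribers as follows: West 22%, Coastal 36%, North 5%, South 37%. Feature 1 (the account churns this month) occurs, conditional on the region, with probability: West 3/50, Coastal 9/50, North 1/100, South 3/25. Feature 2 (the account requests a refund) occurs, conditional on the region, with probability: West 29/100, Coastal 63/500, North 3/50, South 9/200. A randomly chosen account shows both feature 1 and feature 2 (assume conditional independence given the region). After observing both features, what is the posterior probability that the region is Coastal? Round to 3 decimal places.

By Bayes' rule, posterior ∝ prior × likelihood:
  West: 0.22 × 0.06 × 0.29 = 0.003828
  Coastal: 0.36 × 0.18 × 0.126 = 0.0081648
  North: 0.05 × 0.01 × 0.06 = 0.00003
  South: 0.37 × 0.12 × 0.045 = 0.001998
Total = 0.0140208.
P(Coastal | evidence) = 0.0081648 / 0.0140208 ≈ 0.582.

0.582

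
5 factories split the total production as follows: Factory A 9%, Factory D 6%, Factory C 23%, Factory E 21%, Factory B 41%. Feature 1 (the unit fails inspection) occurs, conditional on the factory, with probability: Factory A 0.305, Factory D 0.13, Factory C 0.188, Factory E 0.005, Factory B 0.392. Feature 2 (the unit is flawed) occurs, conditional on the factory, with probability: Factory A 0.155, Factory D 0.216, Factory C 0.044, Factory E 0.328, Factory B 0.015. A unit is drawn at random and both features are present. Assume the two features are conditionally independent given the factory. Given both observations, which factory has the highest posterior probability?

By Bayes' rule, posterior ∝ prior × likelihood:
  Factory A: 0.09 × 0.305 × 0.155 = 0.00425475
  Factory D: 0.06 × 0.13 × 0.216 = 0.0016848
  Factory C: 0.23 × 0.188 × 0.044 = 0.00190256
  Factory E: 0.21 × 0.005 × 0.328 = 0.0003444
  Factory B: 0.41 × 0.392 × 0.015 = 0.0024108
Normalizing constant = 0.01059731.
Largest term belongs to Factory A, so Factory A is most probable.

Factory A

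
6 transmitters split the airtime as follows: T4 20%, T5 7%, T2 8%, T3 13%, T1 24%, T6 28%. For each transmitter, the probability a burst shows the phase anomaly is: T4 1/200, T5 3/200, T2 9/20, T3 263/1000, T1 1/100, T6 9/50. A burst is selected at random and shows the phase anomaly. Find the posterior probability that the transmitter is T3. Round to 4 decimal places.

0.2734

By Bayes' rule, posterior ∝ prior × likelihood:
  T4: 0.2 × 0.005 = 0.001
  T5: 0.07 × 0.015 = 0.00105
  T2: 0.08 × 0.45 = 0.036
  T3: 0.13 × 0.263 = 0.03419
  T1: 0.24 × 0.01 = 0.0024
  T6: 0.28 × 0.18 = 0.0504
Normalizing constant = 0.12504.
P(T3 | evidence) = 0.03419 / 0.12504 ≈ 0.2734.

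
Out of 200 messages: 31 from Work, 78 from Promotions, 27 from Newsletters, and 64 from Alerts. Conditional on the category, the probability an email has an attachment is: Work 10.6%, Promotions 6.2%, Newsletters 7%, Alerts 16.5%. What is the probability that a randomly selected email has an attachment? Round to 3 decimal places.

0.103

Prior × likelihood for each hypothesis:
  Work: 0.155 × 0.106 = 0.01643
  Promotions: 0.39 × 0.062 = 0.02418
  Newsletters: 0.135 × 0.07 = 0.00945
  Alerts: 0.32 × 0.165 = 0.0528
P(attachment) = 0.01643 + 0.02418 + 0.00945 + 0.0528 = 0.10286 → 0.103.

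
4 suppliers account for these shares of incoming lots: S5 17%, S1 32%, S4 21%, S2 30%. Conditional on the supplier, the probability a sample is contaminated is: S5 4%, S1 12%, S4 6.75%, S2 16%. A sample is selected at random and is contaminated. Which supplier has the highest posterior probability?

S2

Prior × likelihood for each hypothesis:
  S5: 0.17 × 0.04 = 0.0068
  S1: 0.32 × 0.12 = 0.0384
  S4: 0.21 × 0.0675 = 0.014175
  S2: 0.3 × 0.16 = 0.048
Total = 0.107375.
Largest term belongs to S2, so S2 is most probable.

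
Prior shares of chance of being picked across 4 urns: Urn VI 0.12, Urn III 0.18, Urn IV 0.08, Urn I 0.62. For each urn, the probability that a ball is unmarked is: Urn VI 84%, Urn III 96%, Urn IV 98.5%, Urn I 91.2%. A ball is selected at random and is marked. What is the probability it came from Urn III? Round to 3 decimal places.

Taking complements, P(marked | each) = Urn VI 0.16, Urn III 0.04, Urn IV 0.015, Urn I 0.088.
By Bayes' rule, posterior ∝ prior × likelihood:
  Urn VI: 0.12 × 0.16 = 0.0192
  Urn III: 0.18 × 0.04 = 0.0072
  Urn IV: 0.08 × 0.015 = 0.0012
  Urn I: 0.62 × 0.088 = 0.05456
Normalizing constant = 0.08216.
P(Urn III | evidence) = 0.0072 / 0.08216 ≈ 0.088.

0.088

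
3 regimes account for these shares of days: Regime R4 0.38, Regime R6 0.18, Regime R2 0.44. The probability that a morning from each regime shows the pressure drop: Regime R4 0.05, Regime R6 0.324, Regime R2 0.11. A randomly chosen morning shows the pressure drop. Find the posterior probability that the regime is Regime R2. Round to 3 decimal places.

0.385

Compute prior × likelihood for every hypothesis:
  Regime R4: 0.38 × 0.05 = 0.019
  Regime R6: 0.18 × 0.324 = 0.05832
  Regime R2: 0.44 × 0.11 = 0.0484
Normalizing constant = 0.12572.
P(Regime R2 | evidence) = 0.0484 / 0.12572 ≈ 0.385.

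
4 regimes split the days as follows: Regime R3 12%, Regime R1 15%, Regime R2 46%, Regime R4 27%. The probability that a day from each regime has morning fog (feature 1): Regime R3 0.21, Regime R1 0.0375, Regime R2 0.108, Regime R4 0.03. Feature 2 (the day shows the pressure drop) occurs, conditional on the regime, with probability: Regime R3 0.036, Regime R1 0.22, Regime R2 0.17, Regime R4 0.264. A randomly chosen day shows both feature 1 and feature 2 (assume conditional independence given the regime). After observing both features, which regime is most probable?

Regime R2

Prior × likelihood for each hypothesis:
  Regime R3: 0.12 × 0.21 × 0.036 = 0.0009072
  Regime R1: 0.15 × 0.0375 × 0.22 = 0.0012375
  Regime R2: 0.46 × 0.108 × 0.17 = 0.0084456
  Regime R4: 0.27 × 0.03 × 0.264 = 0.0021384
Normalizing constant = 0.0127287.
Largest term belongs to Regime R2, so Regime R2 is most probable.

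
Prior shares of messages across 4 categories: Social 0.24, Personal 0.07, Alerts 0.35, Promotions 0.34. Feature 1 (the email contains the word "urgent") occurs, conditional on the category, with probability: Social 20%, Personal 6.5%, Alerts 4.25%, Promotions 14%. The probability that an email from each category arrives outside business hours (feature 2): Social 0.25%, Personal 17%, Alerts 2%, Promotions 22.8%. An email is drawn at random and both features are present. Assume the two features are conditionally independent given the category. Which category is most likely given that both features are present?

Prior × likelihood for each hypothesis:
  Social: 0.24 × 0.2 × 0.0025 = 0.00012
  Personal: 0.07 × 0.065 × 0.17 = 0.0007735
  Alerts: 0.35 × 0.0425 × 0.02 = 0.0002975
  Promotions: 0.34 × 0.14 × 0.228 = 0.0108528
Total = 0.0120438.
Largest term belongs to Promotions, so Promotions is most probable.

Promotions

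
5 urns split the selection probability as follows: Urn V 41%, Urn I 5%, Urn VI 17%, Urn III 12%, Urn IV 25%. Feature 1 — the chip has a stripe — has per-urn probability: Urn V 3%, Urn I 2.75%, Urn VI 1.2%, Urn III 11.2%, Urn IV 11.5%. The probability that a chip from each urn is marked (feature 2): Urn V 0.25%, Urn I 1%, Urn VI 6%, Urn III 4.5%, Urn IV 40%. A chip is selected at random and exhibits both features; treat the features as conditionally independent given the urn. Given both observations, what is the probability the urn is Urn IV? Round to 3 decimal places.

0.937

Unnormalized posteriors (prior × likelihood):
  Urn V: 0.41 × 0.03 × 0.0025 = 0.00003075
  Urn I: 0.05 × 0.0275 × 0.01 = 0.00001375
  Urn VI: 0.17 × 0.012 × 0.06 = 0.0001224
  Urn III: 0.12 × 0.112 × 0.045 = 0.0006048
  Urn IV: 0.25 × 0.115 × 0.4 = 0.0115
Normalizing constant = 0.0122717.
P(Urn IV | evidence) = 0.0115 / 0.0122717 ≈ 0.937.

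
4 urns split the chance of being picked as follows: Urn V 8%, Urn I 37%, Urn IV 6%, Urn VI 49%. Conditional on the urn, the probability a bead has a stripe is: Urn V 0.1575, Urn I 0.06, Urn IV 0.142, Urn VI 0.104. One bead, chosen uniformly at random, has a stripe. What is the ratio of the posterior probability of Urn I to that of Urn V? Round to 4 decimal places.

1.7619

Unnormalized posteriors (prior × likelihood):
  Urn V: 0.08 × 0.1575 = 0.0126
  Urn I: 0.37 × 0.06 = 0.0222
  Urn IV: 0.06 × 0.142 = 0.00852
  Urn VI: 0.49 × 0.104 = 0.05096
Normalizing constant = 0.09428.
The ratio is 0.0222 / 0.0126 (the normalizer cancels) = 1.7619.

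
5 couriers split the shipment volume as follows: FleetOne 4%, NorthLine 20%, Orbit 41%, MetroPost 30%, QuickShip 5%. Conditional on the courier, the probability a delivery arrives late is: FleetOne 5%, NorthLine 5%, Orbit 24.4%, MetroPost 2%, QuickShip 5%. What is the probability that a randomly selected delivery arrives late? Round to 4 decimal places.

By Bayes' rule, posterior ∝ prior × likelihood:
  FleetOne: 0.04 × 0.05 = 0.002
  NorthLine: 0.2 × 0.05 = 0.01
  Orbit: 0.41 × 0.244 = 0.10004
  MetroPost: 0.3 × 0.02 = 0.006
  QuickShip: 0.05 × 0.05 = 0.0025
P(late) = 0.002 + 0.01 + 0.10004 + 0.006 + 0.0025 = 0.12054 → 0.1205.

0.1205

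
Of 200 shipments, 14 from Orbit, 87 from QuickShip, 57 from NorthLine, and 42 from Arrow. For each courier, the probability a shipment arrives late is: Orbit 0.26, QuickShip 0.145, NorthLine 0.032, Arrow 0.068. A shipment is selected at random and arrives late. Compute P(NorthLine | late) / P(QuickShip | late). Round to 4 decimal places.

0.1446

Prior × likelihood for each hypothesis:
  Orbit: 0.07 × 0.26 = 0.0182
  QuickShip: 0.435 × 0.145 = 0.063075
  NorthLine: 0.285 × 0.032 = 0.00912
  Arrow: 0.21 × 0.068 = 0.01428
Normalizing constant = 0.104675.
The ratio is 0.00912 / 0.063075 (the normalizer cancels) = 0.1446.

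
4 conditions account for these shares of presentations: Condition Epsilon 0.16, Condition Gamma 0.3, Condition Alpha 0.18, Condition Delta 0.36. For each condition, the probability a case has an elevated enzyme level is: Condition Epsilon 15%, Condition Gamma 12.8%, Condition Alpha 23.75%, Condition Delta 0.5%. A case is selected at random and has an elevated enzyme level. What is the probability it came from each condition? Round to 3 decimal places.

Unnormalized posteriors (prior × likelihood):
  Condition Epsilon: 0.16 × 0.15 = 0.024
  Condition Gamma: 0.3 × 0.128 = 0.0384
  Condition Alpha: 0.18 × 0.2375 = 0.04275
  Condition Delta: 0.36 × 0.005 = 0.0018
Normalizing constant = 0.10695.
P(Condition Epsilon | elevated) = 0.024/0.10695 ≈ 0.224
P(Condition Gamma | elevated) = 0.0384/0.10695 ≈ 0.359
P(Condition Alpha | elevated) = 0.04275/0.10695 ≈ 0.400
P(Condition Delta | elevated) = 0.0018/0.10695 ≈ 0.017
(Check: 0.224+0.359+0.400+0.017 = 1.000.)

Condition Epsilon 0.224, Condition Gamma 0.359, Condition Alpha 0.400, Condition Delta 0.017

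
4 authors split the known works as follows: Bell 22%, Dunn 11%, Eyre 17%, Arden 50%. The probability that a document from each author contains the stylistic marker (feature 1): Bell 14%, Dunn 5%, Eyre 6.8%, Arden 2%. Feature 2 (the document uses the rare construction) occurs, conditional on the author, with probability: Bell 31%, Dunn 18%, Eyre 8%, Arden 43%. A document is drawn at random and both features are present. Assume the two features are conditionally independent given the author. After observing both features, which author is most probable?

By Bayes' rule, posterior ∝ prior × likelihood:
  Bell: 0.22 × 0.14 × 0.31 = 0.009548
  Dunn: 0.11 × 0.05 × 0.18 = 0.00099
  Eyre: 0.17 × 0.068 × 0.08 = 0.0009248
  Arden: 0.5 × 0.02 × 0.43 = 0.0043
Sum = 0.0157628.
Largest term belongs to Bell, so Bell is most probable.

Bell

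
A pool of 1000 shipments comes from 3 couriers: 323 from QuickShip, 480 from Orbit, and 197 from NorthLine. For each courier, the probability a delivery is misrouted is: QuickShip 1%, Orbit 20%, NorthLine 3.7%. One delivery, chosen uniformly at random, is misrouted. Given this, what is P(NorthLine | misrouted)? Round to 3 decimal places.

By Bayes' rule, posterior ∝ prior × likelihood:
  QuickShip: 0.323 × 0.01 = 0.00323
  Orbit: 0.48 × 0.2 = 0.096
  NorthLine: 0.197 × 0.037 = 0.007289
Sum = 0.106519.
P(NorthLine | evidence) = 0.007289 / 0.106519 ≈ 0.068.

0.068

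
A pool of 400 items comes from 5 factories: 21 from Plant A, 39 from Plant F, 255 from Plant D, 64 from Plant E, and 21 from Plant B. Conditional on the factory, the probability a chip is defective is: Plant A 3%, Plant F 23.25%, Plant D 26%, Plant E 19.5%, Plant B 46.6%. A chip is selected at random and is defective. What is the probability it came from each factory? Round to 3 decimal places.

Plant A 0.006, Plant F 0.092, Plant D 0.675, Plant E 0.127, Plant B 0.100

Compute prior × likelihood for every hypothesis:
  Plant A: 0.0525 × 0.03 = 0.001575
  Plant F: 0.0975 × 0.2325 = 0.02266875
  Plant D: 0.6375 × 0.26 = 0.16575
  Plant E: 0.16 × 0.195 = 0.0312
  Plant B: 0.0525 × 0.466 = 0.024465
Total = 0.24565875.
P(Plant A | defective) = 0.001575/0.24565875 ≈ 0.006
P(Plant F | defective) = 0.02266875/0.24565875 ≈ 0.092
P(Plant D | defective) = 0.16575/0.24565875 ≈ 0.675
P(Plant E | defective) = 0.0312/0.24565875 ≈ 0.127
P(Plant B | defective) = 0.024465/0.24565875 ≈ 0.100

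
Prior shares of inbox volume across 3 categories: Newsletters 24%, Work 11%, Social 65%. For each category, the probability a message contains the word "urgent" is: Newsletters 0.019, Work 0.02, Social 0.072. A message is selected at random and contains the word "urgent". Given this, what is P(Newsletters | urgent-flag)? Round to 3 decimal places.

Compute prior × likelihood for every hypothesis:
  Newsletters: 0.24 × 0.019 = 0.00456
  Work: 0.11 × 0.02 = 0.0022
  Social: 0.65 × 0.072 = 0.0468
Normalizing constant = 0.05356.
P(Newsletters | evidence) = 0.00456 / 0.05356 ≈ 0.085.

0.085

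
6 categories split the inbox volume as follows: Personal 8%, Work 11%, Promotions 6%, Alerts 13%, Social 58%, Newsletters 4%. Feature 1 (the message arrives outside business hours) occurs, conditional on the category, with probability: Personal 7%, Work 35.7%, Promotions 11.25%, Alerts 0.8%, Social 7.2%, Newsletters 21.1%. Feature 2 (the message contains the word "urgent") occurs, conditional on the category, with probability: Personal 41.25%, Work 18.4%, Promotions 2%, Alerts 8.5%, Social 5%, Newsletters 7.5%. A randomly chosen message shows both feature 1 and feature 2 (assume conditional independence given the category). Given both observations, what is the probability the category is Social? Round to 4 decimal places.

Unnormalized posteriors (prior × likelihood):
  Personal: 0.08 × 0.07 × 0.4125 = 0.00231
  Work: 0.11 × 0.357 × 0.184 = 0.00722568
  Promotions: 0.06 × 0.1125 × 0.02 = 0.000135
  Alerts: 0.13 × 0.008 × 0.085 = 0.0000884
  Social: 0.58 × 0.072 × 0.05 = 0.002088
  Newsletters: 0.04 × 0.211 × 0.075 = 0.000633
Sum = 0.01248008.
P(Social | evidence) = 0.002088 / 0.01248008 ≈ 0.1673.

0.1673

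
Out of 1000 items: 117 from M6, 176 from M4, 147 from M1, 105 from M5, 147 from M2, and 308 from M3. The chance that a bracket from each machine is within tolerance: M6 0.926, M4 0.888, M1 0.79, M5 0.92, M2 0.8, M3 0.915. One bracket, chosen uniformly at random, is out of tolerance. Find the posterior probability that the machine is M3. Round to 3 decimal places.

0.212

Taking complements, P(oversize | each) = M6 0.074, M4 0.112, M1 0.21, M5 0.08, M2 0.2, M3 0.085.
Unnormalized posteriors (prior × likelihood):
  M6: 0.117 × 0.074 = 0.008658
  M4: 0.176 × 0.112 = 0.019712
  M1: 0.147 × 0.21 = 0.03087
  M5: 0.105 × 0.08 = 0.0084
  M2: 0.147 × 0.2 = 0.0294
  M3: 0.308 × 0.085 = 0.02618
Sum = 0.12322.
P(M3 | evidence) = 0.02618 / 0.12322 ≈ 0.212.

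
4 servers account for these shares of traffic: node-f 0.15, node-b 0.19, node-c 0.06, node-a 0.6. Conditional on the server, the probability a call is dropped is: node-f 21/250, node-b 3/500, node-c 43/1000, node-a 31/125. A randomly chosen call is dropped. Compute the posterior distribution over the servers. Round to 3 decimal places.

node-f 0.076, node-b 0.007, node-c 0.016, node-a 0.901

By Bayes' rule, posterior ∝ prior × likelihood:
  node-f: 0.15 × 0.084 = 0.0126
  node-b: 0.19 × 0.006 = 0.00114
  node-c: 0.06 × 0.043 = 0.00258
  node-a: 0.6 × 0.248 = 0.1488
Total = 0.16512.
P(node-f | dropped) = 0.0126/0.16512 ≈ 0.076
P(node-b | dropped) = 0.00114/0.16512 ≈ 0.007
P(node-c | dropped) = 0.00258/0.16512 ≈ 0.016
P(node-a | dropped) = 0.1488/0.16512 ≈ 0.901
(Check: 0.076+0.007+0.016+0.901 = 1.000.)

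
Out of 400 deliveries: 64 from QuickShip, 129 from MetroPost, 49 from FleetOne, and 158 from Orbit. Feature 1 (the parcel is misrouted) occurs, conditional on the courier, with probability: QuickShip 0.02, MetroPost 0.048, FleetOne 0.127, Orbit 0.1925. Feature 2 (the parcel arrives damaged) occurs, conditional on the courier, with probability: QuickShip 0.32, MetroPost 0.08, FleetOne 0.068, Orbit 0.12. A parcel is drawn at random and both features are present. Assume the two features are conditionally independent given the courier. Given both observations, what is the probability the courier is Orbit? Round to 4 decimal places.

Prior × likelihood for each hypothesis:
  QuickShip: 0.16 × 0.02 × 0.32 = 0.001024
  MetroPost: 0.3225 × 0.048 × 0.08 = 0.0012384
  FleetOne: 0.1225 × 0.127 × 0.068 = 0.00105791
  Orbit: 0.395 × 0.1925 × 0.12 = 0.0091245
Normalizing constant = 0.01244481.
P(Orbit | evidence) = 0.0091245 / 0.01244481 ≈ 0.7332.

0.7332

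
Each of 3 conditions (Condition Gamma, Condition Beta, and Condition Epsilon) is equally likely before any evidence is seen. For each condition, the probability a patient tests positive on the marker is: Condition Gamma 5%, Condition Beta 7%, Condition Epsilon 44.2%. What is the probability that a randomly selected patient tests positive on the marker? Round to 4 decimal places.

0.1873

With a uniform prior (1/3 each), posterior ∝ likelihood:
  Condition Gamma: 0.05
  Condition Beta: 0.07
  Condition Epsilon: 0.442
P(marker-positive) = (1/3) × (0.05 + 0.07 + 0.442) = 0.562/3 ≈ 0.1873.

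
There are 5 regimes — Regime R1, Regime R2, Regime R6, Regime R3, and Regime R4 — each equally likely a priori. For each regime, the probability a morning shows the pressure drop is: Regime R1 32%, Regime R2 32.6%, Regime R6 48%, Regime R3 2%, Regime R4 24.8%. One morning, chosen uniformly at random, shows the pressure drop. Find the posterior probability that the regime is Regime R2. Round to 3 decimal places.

With a uniform prior (1/5 each), posterior ∝ likelihood:
  Regime R1: 0.32
  Regime R2: 0.326
  Regime R6: 0.48
  Regime R3: 0.02
  Regime R4: 0.248
Total = 1.394.
P(Regime R2 | evidence) = 0.326 / 1.394 ≈ 0.234.

0.234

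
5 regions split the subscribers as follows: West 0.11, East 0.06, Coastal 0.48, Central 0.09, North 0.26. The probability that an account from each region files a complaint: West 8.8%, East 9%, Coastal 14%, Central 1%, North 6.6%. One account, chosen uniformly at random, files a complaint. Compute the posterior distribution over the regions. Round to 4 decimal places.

Compute prior × likelihood for every hypothesis:
  West: 0.11 × 0.088 = 0.00968
  East: 0.06 × 0.09 = 0.0054
  Coastal: 0.48 × 0.14 = 0.0672
  Central: 0.09 × 0.01 = 0.0009
  North: 0.26 × 0.066 = 0.01716
Sum = 0.10034.
P(West | complaint) = 0.00968/0.10034 ≈ 0.0965
P(East | complaint) = 0.0054/0.10034 ≈ 0.0538
P(Coastal | complaint) = 0.0672/0.10034 ≈ 0.6697
P(Central | complaint) = 0.0009/0.10034 ≈ 0.0090
P(North | complaint) = 0.01716/0.10034 ≈ 0.1710

West 0.0965, East 0.0538, Coastal 0.6697, Central 0.0090, North 0.1710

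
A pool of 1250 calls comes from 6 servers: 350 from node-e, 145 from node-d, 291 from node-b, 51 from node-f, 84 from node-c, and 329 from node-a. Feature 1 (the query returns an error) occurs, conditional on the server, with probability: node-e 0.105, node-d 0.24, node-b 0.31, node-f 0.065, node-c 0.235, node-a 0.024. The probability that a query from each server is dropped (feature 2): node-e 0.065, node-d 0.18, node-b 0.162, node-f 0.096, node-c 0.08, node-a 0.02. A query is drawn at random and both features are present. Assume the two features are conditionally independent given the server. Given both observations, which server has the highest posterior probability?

By Bayes' rule, posterior ∝ prior × likelihood:
  node-e: 0.28 × 0.105 × 0.065 = 0.001911
  node-d: 0.116 × 0.24 × 0.18 = 0.0050112
  node-b: 0.2328 × 0.31 × 0.162 = 0.011691216
  node-f: 0.0408 × 0.065 × 0.096 = 0.000254592
  node-c: 0.0672 × 0.235 × 0.08 = 0.00126336
  node-a: 0.2632 × 0.024 × 0.02 = 0.000126336
Normalizing constant = 0.020257704.
Largest term belongs to node-b, so node-b is most probable.

node-b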